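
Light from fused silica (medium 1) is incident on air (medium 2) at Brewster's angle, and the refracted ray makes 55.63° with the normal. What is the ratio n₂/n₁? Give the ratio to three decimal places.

n₂/n₁ ≈ 0.684

At Brewster incidence θ_B = 90° − θ_t = 90° − 55.63° = 34.37°.
Then n₂/n₁ = tan θ_B = tan 34.37° = 0.684.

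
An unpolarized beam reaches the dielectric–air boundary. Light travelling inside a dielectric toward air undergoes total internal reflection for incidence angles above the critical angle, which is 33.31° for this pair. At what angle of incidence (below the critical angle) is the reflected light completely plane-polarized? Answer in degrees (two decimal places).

sin θ_c = n₂/n₁, so n₂/n₁ = sin 33.31° = 0.5492.
Brewster: tan θ_B = n₂/n₁ = 0.5492.
θ_B = arctan(0.5492) = 28.77°.

θ_B ≈ 28.77°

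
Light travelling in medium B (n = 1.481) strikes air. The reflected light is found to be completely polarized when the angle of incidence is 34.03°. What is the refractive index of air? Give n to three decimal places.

n ≈ 1.000

Brewster's law: tan θ_B = n₂/n₁ (light incident in medium B, refracted into air).
n₂ = n₁ tan θ_B = 1.481 × tan 34.03° = 1.000.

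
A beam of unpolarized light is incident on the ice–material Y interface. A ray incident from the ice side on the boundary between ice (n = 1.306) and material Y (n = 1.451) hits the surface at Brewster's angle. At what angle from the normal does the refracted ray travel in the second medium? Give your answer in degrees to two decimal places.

θ_B = arctan(n₂/n₁) = arctan(1.451/1.306) = 48.01°.
The refracted ray is perpendicular to the reflected ray, so θ_t = 90° − θ_B = 41.99°.

θ_t ≈ 41.99°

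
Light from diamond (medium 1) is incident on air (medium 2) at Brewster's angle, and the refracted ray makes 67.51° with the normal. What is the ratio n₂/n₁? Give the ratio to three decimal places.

At Brewster incidence θ_B = 90° − θ_t = 90° − 67.51° = 22.49°.
Then n₂/n₁ = tan θ_B = tan 22.49° = 0.414.

n₂/n₁ ≈ 0.414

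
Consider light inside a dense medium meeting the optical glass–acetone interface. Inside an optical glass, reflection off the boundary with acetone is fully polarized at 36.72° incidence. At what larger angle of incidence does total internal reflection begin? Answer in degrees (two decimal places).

tan θ_B = n₂/n₁ = tan 36.72° = 0.7459.
Total internal reflection: sin θ_c = n₂/n₁ = 0.7459.
θ_c = arcsin(0.7459) = 48.24°.

θ_c ≈ 48.24°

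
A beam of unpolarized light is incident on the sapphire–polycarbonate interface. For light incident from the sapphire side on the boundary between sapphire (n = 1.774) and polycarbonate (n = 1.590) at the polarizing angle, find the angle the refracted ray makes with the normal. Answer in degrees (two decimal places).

θ_B = arctan(n₂/n₁) = arctan(1.590/1.774) = 41.87°.
Since θ_B + θ_t = 90° at Brewster incidence, θ_t = 90° − 41.87° = 48.13°.

θ_t ≈ 48.13°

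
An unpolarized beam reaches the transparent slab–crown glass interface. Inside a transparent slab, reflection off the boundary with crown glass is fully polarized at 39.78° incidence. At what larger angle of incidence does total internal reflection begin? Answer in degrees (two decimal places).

θ_c ≈ 56.36°

From Brewster, n₂/n₁ = tan θ_B = tan 39.78° = 0.8326.
Then sin θ_c = n₂/n₁ = 0.8326, so θ_c = arcsin 0.8326 = 56.36°.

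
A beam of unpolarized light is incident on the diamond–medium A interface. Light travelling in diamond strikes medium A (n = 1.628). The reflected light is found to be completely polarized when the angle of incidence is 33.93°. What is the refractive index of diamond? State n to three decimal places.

Full polarization of the reflected beam means tan θ_B = n₂/n₁, where n₁ is the incident medium (diamond).
n₁ = n₂ / tan θ_B = 1.628 / tan 33.93° = 2.420.

n ≈ 2.420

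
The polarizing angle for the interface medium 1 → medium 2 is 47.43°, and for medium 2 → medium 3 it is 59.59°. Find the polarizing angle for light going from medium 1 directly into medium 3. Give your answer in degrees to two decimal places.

n₂/n₁ = tan 47.43° = 1.0886 and n₃/n₂ = tan 59.59° = 1.7038.
Multiplying, n₃/n₁ = 1.0886 × 1.7038 = 1.8548, and θ_B(1→3) = arctan 1.8548 = 61.67°.

θ_B ≈ 61.67°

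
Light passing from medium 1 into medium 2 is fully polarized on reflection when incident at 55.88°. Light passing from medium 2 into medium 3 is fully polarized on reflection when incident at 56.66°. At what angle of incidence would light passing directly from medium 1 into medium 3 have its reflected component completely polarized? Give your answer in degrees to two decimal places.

Each Brewster angle gives a ratio: n₂/n₁ = tan 55.88° = 1.4759, n₃/n₂ = tan 56.66° = 1.5200.
So n₃/n₁ = (n₂/n₁)(n₃/n₂) = 1.4759 × 1.5200 = 2.2434.
θ_B(1→3) = arctan(2.2434) = 65.98°.

θ_B ≈ 65.98°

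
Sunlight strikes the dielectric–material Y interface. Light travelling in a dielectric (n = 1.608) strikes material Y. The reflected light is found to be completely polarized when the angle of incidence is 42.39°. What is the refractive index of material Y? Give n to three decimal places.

n ≈ 1.468

At Brewster's angle, tan θ_B = n₂/n₁ with n₁ on the incident side (a dielectric) and n₂ on the transmitted side (material Y).
n₂ = n₁ tan θ_B = 1.608 × tan 42.39° = 1.468.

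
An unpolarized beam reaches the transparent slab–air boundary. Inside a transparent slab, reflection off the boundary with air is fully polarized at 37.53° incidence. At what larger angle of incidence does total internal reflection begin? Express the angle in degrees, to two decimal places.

θ_c ≈ 50.19°

From Brewster, n₂/n₁ = tan θ_B = tan 37.53° = 0.7682.
Then sin θ_c = n₂/n₁ = 0.7682, so θ_c = arcsin 0.7682 = 50.19°.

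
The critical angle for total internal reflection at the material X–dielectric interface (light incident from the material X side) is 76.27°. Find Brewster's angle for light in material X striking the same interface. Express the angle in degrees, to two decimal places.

θ_B ≈ 44.17°

n₂/n₁ = sin θ_c = sin 76.27° = 0.9714.
tan θ_B equals the same ratio, so θ_B = arctan(0.9714) = 44.17°.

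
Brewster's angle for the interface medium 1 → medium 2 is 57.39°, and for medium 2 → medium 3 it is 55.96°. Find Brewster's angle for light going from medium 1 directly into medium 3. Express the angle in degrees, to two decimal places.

θ_B ≈ 66.63°

Each Brewster angle gives a ratio: n₂/n₁ = tan 57.39° = 1.5631, n₃/n₂ = tan 55.96° = 1.4803.
n₃/n₁ = 2.3138. Then tan θ_B(1→3) = n₃/n₁, so θ_B(1→3) = arctan(2.3138) = 66.63°.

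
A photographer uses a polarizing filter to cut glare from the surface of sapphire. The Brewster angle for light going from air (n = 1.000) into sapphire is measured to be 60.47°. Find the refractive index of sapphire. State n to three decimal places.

Full polarization of the reflected beam means tan θ_B = n₂/n₁, where n₁ is the incident medium (air).
n₂ = n₁ tan θ_B = 1.000 × tan 60.47° = 1.765.

n ≈ 1.765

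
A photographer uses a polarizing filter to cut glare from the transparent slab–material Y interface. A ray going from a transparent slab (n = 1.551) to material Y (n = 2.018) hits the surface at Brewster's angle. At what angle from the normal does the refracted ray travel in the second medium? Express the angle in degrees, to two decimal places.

θ_t ≈ 37.55°

First find Brewster's angle: tan θ_B = 2.018/1.551 = 1.3011, giving θ_B = 52.45°.
At Brewster's angle the reflected and refracted rays are perpendicular, so θ_t = 90° − θ_B = 90° − 52.45° = 37.55°.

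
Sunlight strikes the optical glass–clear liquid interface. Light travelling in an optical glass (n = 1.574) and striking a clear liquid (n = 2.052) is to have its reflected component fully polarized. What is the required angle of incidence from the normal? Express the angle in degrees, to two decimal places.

tan θ_B = n₂/n₁ = 2.052/1.574 = 1.3037. Taking the arctangent, θ_B = 52.51°.

θ_B ≈ 52.51°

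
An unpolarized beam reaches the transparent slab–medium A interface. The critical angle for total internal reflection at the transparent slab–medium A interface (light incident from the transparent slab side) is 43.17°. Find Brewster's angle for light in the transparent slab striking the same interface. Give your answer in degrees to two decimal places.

θ_B ≈ 34.38°

At the critical angle sin θ_c = n₂/n₁, giving n₂/n₁ = sin 43.17° = 0.6842.
Then tan θ_B = n₂/n₁ = 0.6842, so θ_B = arctan 0.6842 = 34.38°.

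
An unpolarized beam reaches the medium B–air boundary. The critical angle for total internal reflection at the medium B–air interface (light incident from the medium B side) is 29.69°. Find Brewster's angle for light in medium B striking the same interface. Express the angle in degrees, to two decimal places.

θ_B ≈ 26.35°

At the critical angle sin θ_c = n₂/n₁, giving n₂/n₁ = sin 29.69° = 0.4953.
Then tan θ_B = n₂/n₁ = 0.4953, so θ_B = arctan 0.4953 = 26.35°.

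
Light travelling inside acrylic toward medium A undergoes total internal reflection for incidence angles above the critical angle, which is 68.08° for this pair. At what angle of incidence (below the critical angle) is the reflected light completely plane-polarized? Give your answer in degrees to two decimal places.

θ_B ≈ 42.85°

At the critical angle sin θ_c = n₂/n₁, giving n₂/n₁ = sin 68.08° = 0.9277.
Then tan θ_B = n₂/n₁ = 0.9277, so θ_B = arctan 0.9277 = 42.85°.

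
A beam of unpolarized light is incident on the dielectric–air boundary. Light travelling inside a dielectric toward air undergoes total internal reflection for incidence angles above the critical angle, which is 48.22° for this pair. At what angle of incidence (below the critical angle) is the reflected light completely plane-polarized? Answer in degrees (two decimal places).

θ_B ≈ 36.71°

At the critical angle sin θ_c = n₂/n₁, giving n₂/n₁ = sin 48.22° = 0.7457.
Then tan θ_B = n₂/n₁ = 0.7457, so θ_B = arctan 0.7457 = 36.71°.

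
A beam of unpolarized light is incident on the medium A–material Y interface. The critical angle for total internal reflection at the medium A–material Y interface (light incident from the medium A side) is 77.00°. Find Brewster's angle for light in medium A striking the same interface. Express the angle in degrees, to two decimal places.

θ_B ≈ 44.26°

At the critical angle sin θ_c = n₂/n₁, giving n₂/n₁ = sin 77.00° = 0.9744.
Then tan θ_B = n₂/n₁ = 0.9744, so θ_B = arctan 0.9744 = 44.26°.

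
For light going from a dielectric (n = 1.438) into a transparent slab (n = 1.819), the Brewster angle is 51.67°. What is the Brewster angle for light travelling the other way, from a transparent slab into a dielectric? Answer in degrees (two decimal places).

θ_B' ≈ 38.33°

The two Brewster angles are complementary: θ_B' = 90° − θ_B = 90° − 51.67° = 38.33°.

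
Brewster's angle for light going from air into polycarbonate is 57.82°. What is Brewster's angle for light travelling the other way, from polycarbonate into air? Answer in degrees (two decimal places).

θ_B' ≈ 32.18°

Reversing the direction swaps n₁ and n₂, so tan θ_B' = 1/tan θ_B and θ_B' = 90° − θ_B.
Hence θ_B' = 90° − 57.82° = 32.18°.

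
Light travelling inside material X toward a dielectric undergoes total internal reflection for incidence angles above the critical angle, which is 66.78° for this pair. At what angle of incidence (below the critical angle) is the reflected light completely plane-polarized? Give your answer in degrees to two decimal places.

n₂/n₁ = sin θ_c = sin 66.78° = 0.9190.
tan θ_B equals the same ratio, so θ_B = arctan(0.9190) = 42.58°.

θ_B ≈ 42.58°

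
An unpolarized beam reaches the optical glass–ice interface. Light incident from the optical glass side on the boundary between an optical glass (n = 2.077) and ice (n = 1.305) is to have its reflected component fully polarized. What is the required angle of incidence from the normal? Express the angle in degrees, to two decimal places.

Brewster's condition: tan θ_B = n₂/n₁ = 1.305/2.077 = 0.6283.
θ_B = arctan(0.6283) = 32.14°.

θ_B ≈ 32.14°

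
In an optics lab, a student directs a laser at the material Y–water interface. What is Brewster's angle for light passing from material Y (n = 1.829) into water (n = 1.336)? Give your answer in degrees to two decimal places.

Here n₂/n₁ = 1.336/1.829 = 0.7305, and Brewster's law gives tan θ_B = n₂/n₁. Taking the arctangent, θ_B = 36.15°.

θ_B ≈ 36.15°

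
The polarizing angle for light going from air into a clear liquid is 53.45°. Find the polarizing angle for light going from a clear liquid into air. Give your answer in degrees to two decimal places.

tan θ_B' = n₁/n₂ = 1/tan θ_B, so θ_B' = 90° − θ_B.
θ_B' = 90° − 53.45° = 36.55°.

θ_B' ≈ 36.55°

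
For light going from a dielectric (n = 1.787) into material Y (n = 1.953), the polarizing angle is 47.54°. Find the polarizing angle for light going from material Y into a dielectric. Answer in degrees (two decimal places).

θ_B' ≈ 42.46°

The two Brewster angles are complementary: θ_B' = 90° − θ_B = 90° − 47.54° = 42.46°.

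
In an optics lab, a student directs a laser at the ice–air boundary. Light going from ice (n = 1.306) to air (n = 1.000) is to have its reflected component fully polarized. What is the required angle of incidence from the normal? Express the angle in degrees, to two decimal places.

θ_B ≈ 37.44°

At Brewster's angle the reflected and refracted rays are perpendicular, which with Snell's law gives tan θ_B = n₂/n₁.
tan θ_B = n₂/n₁ = 1.000/1.306 = 0.7657.
So θ_B = arctan 0.7657 = 37.44°.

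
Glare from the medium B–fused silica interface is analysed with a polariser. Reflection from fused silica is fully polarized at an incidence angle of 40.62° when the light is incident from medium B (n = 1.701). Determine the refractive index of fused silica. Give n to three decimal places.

n ≈ 1.459

At the polarizing angle, tan θ_B = n₂/n₁ with n₁ on the incident side (medium B) and n₂ on the transmitted side (fused silica).
n₂ = n₁ tan θ_B = 1.701 × tan 40.62° = 1.459.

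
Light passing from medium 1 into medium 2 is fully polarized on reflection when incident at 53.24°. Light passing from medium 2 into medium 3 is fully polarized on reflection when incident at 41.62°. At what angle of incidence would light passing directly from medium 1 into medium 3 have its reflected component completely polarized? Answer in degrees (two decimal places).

θ_B ≈ 49.94°

n₂/n₁ = tan 53.24° = 1.3387 and n₃/n₂ = tan 41.62° = 0.8885.
So n₃/n₁ = (n₂/n₁)(n₃/n₂) = 1.3387 × 0.8885 = 1.1894.
θ_B(1→3) = arctan(1.1894) = 49.94°.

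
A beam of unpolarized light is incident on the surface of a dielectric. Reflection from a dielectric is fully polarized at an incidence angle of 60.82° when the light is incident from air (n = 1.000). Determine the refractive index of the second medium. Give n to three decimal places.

n ≈ 1.791

Full polarization of the reflected beam means tan θ_B = n₂/n₁, where n₁ is the incident medium (air).
n₂ = n₁ tan θ_B = 1.000 × tan 60.82° = 1.791.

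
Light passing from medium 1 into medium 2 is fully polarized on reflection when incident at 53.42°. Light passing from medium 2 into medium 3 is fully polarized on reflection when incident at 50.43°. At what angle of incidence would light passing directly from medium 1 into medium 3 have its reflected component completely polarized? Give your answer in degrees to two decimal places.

tan θ_B(1→2) = n₂/n₁ = tan 53.42° = 1.3475.
tan θ_B(2→3) = n₃/n₂ = tan 50.43° = 1.2101.
Multiplying, n₃/n₁ = 1.3475 × 1.2101 = 1.6306, and θ_B(1→3) = arctan 1.6306 = 58.48°.

θ_B ≈ 58.48°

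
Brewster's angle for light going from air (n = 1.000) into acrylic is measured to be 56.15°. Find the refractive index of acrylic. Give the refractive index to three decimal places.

n ≈ 1.491

Full polarization of the reflected beam means tan θ_B = n₂/n₁, where n₁ is the incident medium (air).
n₂ = n₁ tan θ_B = 1.000 × tan 56.15° = 1.491.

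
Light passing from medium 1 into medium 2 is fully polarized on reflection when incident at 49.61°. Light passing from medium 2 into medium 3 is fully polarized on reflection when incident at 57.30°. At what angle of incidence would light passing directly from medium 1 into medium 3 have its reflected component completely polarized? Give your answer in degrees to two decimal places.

tan θ_B(1→2) = n₂/n₁ = tan 49.61° = 1.1754.
tan θ_B(2→3) = n₃/n₂ = tan 57.30° = 1.5577.
n₃/n₁ = 1.8309. Then tan θ_B(1→3) = n₃/n₁, so θ_B(1→3) = arctan(1.8309) = 61.36°.

θ_B ≈ 61.36°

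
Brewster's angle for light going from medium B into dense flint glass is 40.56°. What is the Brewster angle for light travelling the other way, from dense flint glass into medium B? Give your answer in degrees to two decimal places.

θ_B' ≈ 49.44°

The two Brewster angles are complementary: θ_B' = 90° − θ_B = 90° − 40.56° = 49.44°.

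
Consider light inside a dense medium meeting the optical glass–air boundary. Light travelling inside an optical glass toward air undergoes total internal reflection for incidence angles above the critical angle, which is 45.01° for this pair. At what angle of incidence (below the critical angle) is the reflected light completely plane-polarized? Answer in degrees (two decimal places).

θ_B ≈ 35.27°

n₂/n₁ = sin θ_c = sin 45.01° = 0.7072.
tan θ_B equals the same ratio, so θ_B = arctan(0.7072) = 35.27°.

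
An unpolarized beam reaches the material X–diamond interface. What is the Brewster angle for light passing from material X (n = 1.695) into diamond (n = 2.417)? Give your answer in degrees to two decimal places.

tan θ_B = n₂/n₁ = 2.417/1.695 = 1.4260.
So θ_B = arctan 1.4260 = 54.96°.

θ_B ≈ 54.96°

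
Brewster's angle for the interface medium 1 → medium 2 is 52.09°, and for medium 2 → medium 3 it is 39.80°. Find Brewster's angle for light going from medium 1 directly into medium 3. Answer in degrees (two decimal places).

n₂/n₁ = tan 52.09° = 1.2841 and n₃/n₂ = tan 39.80° = 0.8332.
n₃/n₁ = 1.0699. Then tan θ_B(1→3) = n₃/n₁, so θ_B(1→3) = arctan(1.0699) = 46.93°.

θ_B ≈ 46.93°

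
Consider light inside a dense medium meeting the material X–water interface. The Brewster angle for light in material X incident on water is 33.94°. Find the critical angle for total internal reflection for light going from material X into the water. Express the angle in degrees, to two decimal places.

tan θ_B = n₂/n₁ = tan 33.94° = 0.6730.
Total internal reflection: sin θ_c = n₂/n₁ = 0.6730.
θ_c = arcsin(0.6730) = 42.30°.

θ_c ≈ 42.30°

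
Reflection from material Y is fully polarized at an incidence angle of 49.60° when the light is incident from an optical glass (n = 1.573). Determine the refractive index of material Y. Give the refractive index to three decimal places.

n ≈ 1.848

Brewster's law: tan θ_B = n₂/n₁ (light incident in an optical glass, refracted into material Y).
n₂ = n₁ tan θ_B = 1.573 × tan 49.60° = 1.848.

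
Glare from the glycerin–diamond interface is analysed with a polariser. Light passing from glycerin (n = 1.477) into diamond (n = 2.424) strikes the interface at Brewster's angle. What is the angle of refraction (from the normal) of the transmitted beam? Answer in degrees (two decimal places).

θ_t ≈ 31.35°

θ_B = arctan(n₂/n₁) = arctan(2.424/1.477) = 58.65°.
At Brewster's angle the reflected and refracted rays are perpendicular, so θ_t = 90° − θ_B = 90° − 58.65° = 31.35°.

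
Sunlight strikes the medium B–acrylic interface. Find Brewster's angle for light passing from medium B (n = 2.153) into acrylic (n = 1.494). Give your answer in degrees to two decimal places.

θ_B ≈ 34.76°

Brewster's condition: tan θ_B = n₂/n₁ = 1.494/2.153 = 0.6939. Taking the arctangent, θ_B = 34.76°.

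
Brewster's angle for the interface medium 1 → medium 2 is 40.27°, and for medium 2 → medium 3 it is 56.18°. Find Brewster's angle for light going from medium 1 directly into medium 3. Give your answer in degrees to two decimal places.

θ_B ≈ 51.66°

n₂/n₁ = tan 40.27° = 0.8472 and n₃/n₂ = tan 56.18° = 1.4927.
Multiplying, n₃/n₁ = 0.8472 × 1.4927 = 1.2645, and θ_B(1→3) = arctan 1.2645 = 51.66°.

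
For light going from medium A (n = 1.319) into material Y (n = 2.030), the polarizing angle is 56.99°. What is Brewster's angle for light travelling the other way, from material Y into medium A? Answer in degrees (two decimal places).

tan θ_B' = n₁/n₂ = 1/tan θ_B, so θ_B' = 90° − θ_B.
θ_B' = 90° − 56.99° = 33.01°.

θ_B' ≈ 33.01°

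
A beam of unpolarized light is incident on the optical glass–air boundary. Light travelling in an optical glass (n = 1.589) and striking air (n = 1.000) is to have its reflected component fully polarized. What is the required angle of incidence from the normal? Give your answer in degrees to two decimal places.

Brewster's condition: tan θ_B = n₂/n₁ = 1.000/1.589 = 0.6293.
So θ_B = arctan 0.6293 = 32.18°.

θ_B ≈ 32.18°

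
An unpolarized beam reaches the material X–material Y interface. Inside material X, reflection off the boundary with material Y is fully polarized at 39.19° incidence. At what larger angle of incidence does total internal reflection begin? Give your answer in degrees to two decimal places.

n₂/n₁ = tan 39.19° = 0.8153; the critical angle satisfies sin θ_c = n₂/n₁.
θ_c = arcsin(0.8153) = 54.62°.

θ_c ≈ 54.62°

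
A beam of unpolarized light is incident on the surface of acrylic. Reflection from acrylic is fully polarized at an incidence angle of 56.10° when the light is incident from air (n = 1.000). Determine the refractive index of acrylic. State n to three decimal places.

Brewster's law: tan θ_B = n₂/n₁ (light incident in air, refracted into acrylic).
n₂ = n₁ tan θ_B = 1.000 × tan 56.10° = 1.488.

n ≈ 1.488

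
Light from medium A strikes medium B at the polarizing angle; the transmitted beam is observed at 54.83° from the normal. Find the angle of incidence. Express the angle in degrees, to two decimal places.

θ_B ≈ 35.17°

At Brewster's angle the reflected and refracted rays are perpendicular, so θ_B + θ_t = 90°.
So θ_B = 90° − θ_t = 90° − 54.83° = 35.17°.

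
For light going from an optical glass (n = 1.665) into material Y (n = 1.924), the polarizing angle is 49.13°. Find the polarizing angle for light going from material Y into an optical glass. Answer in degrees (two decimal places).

θ_B' ≈ 40.87°

The two Brewster angles are complementary: θ_B' = 90° − θ_B = 90° − 49.13° = 40.87°.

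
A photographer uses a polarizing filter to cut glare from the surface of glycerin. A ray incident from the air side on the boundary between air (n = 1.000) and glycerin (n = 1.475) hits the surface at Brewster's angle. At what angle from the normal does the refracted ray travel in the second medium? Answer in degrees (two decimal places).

tan θ_B = n₂/n₁ = 1.475/1.000 = 1.4750, so θ_B = 55.86°.
Since θ_B + θ_t = 90° at Brewster incidence, θ_t = 90° − 55.86° = 34.14°.

θ_t ≈ 34.14°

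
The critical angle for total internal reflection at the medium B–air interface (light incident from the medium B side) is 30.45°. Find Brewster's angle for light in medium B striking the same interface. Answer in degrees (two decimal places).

n₂/n₁ = sin θ_c = sin 30.45° = 0.5068.
tan θ_B equals the same ratio, so θ_B = arctan(0.5068) = 26.88°.

θ_B ≈ 26.88°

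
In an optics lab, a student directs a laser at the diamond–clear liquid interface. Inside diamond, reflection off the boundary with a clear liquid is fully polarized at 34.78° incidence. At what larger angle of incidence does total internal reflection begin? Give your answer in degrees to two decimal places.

tan θ_B = n₂/n₁ = tan 34.78° = 0.6945.
Total internal reflection: sin θ_c = n₂/n₁ = 0.6945.
θ_c = arcsin(0.6945) = 43.99°.

θ_c ≈ 43.99°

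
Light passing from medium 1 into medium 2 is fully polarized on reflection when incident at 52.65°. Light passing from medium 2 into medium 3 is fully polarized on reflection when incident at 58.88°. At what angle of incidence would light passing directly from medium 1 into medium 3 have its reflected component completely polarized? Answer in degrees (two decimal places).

θ_B ≈ 65.26°

n₂/n₁ = tan 52.65° = 1.3103 and n₃/n₂ = tan 58.88° = 1.6564.
n₃/n₁ = 2.1704. Then tan θ_B(1→3) = n₃/n₁, so θ_B(1→3) = arctan(2.1704) = 65.26°.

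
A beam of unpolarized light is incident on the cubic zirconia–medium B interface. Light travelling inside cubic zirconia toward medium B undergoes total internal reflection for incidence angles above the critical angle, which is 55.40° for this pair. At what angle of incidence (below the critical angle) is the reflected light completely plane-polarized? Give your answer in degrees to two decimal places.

n₂/n₁ = sin θ_c = sin 55.40° = 0.8231.
tan θ_B equals the same ratio, so θ_B = arctan(0.8231) = 39.46°.

θ_B ≈ 39.46°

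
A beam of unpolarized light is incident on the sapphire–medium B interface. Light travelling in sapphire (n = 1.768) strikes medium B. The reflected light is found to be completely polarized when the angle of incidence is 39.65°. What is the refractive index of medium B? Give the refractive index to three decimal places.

Full polarization of the reflected beam means tan θ_B = n₂/n₁, where n₁ is the incident medium (sapphire).
n₂ = n₁ tan θ_B = 1.768 × tan 39.65° = 1.465.

n ≈ 1.465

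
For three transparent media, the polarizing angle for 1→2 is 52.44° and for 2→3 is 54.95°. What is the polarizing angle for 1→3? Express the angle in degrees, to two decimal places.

θ_B ≈ 61.66°

n₂/n₁ = tan 52.44° = 1.3004 and n₃/n₂ = tan 54.95° = 1.4255.
Multiplying, n₃/n₁ = 1.3004 × 1.4255 = 1.8537, and θ_B(1→3) = arctan 1.8537 = 61.66°.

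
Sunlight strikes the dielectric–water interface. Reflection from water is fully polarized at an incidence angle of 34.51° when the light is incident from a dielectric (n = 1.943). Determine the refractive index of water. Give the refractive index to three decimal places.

Brewster's law: tan θ_B = n₂/n₁ (light incident in a dielectric, refracted into water).
n₂ = n₁ tan θ_B = 1.943 × tan 34.51° = 1.336.

n ≈ 1.336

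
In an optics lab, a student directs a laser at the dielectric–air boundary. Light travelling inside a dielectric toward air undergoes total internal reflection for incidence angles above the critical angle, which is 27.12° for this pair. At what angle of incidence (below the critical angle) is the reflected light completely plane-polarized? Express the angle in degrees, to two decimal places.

θ_B ≈ 24.51°

At the critical angle sin θ_c = n₂/n₁, giving n₂/n₁ = sin 27.12° = 0.4559.
Then tan θ_B = n₂/n₁ = 0.4559, so θ_B = arctan 0.4559 = 24.51°.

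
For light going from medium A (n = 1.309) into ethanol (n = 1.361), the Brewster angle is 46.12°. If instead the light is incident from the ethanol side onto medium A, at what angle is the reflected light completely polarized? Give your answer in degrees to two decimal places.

The two Brewster angles are complementary: θ_B' = 90° − θ_B = 90° − 46.12° = 43.88°.

θ_B' ≈ 43.88°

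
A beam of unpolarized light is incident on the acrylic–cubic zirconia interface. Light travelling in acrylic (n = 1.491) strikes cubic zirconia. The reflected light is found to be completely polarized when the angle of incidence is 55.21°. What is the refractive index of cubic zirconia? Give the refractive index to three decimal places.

At Brewster's angle, tan θ_B = n₂/n₁ with n₁ on the incident side (acrylic) and n₂ on the transmitted side (cubic zirconia).
n₂ = n₁ tan θ_B = 1.491 × tan 55.21° = 2.146.

n ≈ 2.146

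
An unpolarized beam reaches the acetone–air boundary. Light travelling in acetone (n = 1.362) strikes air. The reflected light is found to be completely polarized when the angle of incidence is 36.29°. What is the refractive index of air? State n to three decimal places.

Full polarization of the reflected beam means tan θ_B = n₂/n₁, where n₁ is the incident medium (acetone).
n₂ = n₁ tan θ_B = 1.362 × tan 36.29° = 1.000.

n ≈ 1.000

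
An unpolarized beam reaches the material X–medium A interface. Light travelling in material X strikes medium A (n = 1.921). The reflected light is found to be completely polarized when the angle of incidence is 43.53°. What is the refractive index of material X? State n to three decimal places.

n ≈ 2.022

At Brewster's angle, tan θ_B = n₂/n₁ with n₁ on the incident side (material X) and n₂ on the transmitted side (medium A).
n₁ = n₂ / tan θ_B = 1.921 / tan 43.53° = 2.022.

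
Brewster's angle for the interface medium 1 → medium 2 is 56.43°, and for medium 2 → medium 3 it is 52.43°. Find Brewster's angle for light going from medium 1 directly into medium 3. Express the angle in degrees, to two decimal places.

θ_B ≈ 62.95°

Each Brewster angle gives a ratio: n₂/n₁ = tan 56.43° = 1.5068, n₃/n₂ = tan 52.43° = 1.2999.
Multiplying, n₃/n₁ = 1.5068 × 1.2999 = 1.9588, and θ_B(1→3) = arctan 1.9588 = 62.95°.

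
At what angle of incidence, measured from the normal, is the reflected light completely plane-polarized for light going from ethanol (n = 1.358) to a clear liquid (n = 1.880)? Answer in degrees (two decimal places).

Here n₂/n₁ = 1.880/1.358 = 1.3844, and Brewster's law gives tan θ_B = n₂/n₁. Taking the arctangent, θ_B = 54.16°.

θ_B ≈ 54.16°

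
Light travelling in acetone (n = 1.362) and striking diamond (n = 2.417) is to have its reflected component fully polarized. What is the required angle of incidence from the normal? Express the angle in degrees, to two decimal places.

θ_B ≈ 60.60°

Brewster's condition: tan θ_B = n₂/n₁ = 2.417/1.362 = 1.7746. Taking the arctangent, θ_B = 60.60°.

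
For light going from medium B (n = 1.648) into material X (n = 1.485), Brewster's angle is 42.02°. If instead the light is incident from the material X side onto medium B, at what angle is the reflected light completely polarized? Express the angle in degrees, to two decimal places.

Reversing the direction swaps n₁ and n₂, so tan θ_B' = 1/tan θ_B and θ_B' = 90° − θ_B.
Hence θ_B' = 90° − 42.02° = 47.98°.

θ_B' ≈ 47.98°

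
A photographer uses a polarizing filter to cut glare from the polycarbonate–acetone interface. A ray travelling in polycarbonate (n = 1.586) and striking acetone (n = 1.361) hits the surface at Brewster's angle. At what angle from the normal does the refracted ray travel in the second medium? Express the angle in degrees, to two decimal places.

θ_t ≈ 49.37°

First find Brewster's angle: tan θ_B = 1.361/1.586 = 0.8581, giving θ_B = 40.63°.
Since θ_B + θ_t = 90° at Brewster incidence, θ_t = 90° − 40.63° = 49.37°.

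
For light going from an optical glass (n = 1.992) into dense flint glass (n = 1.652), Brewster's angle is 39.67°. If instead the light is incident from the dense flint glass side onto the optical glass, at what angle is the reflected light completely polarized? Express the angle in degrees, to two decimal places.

Reversing the direction swaps n₁ and n₂, so tan θ_B' = 1/tan θ_B and θ_B' = 90° − θ_B.
Hence θ_B' = 90° − 39.67° = 50.33°.

θ_B' ≈ 50.33°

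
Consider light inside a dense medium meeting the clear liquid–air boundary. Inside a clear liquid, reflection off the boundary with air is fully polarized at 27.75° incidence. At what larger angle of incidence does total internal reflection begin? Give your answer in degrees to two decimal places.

n₂/n₁ = tan 27.75° = 0.5261; the critical angle satisfies sin θ_c = n₂/n₁.
θ_c = arcsin(0.5261) = 31.74°.

θ_c ≈ 31.74°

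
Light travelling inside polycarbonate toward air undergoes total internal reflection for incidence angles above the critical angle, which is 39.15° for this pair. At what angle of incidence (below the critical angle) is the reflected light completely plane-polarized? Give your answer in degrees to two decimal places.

sin θ_c = n₂/n₁, so n₂/n₁ = sin 39.15° = 0.6314.
Brewster: tan θ_B = n₂/n₁ = 0.6314.
θ_B = arctan(0.6314) = 32.27°.

θ_B ≈ 32.27°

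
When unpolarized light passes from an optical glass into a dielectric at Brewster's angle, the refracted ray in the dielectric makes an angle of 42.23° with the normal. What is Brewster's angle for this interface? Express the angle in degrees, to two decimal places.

At Brewster's angle the reflected and refracted rays are perpendicular, so θ_B + θ_t = 90°.
θ_B = 90° − 42.23° = 47.77°.

θ_B ≈ 47.77°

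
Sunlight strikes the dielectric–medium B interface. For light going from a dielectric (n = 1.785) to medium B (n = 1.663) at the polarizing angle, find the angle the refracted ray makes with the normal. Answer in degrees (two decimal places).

First find Brewster's angle: tan θ_B = 1.663/1.785 = 0.9317, giving θ_B = 42.97°.
The refracted ray is perpendicular to the reflected ray, so θ_t = 90° − θ_B = 47.03°.

θ_t ≈ 47.03°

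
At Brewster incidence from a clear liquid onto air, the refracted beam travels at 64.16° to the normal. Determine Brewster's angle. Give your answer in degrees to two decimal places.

θ_B ≈ 25.84°

Brewster's condition makes the reflected and refracted beams perpendicular: θ_B + θ_t = 90°.
So θ_B = 90° − θ_t = 90° − 64.16° = 25.84°.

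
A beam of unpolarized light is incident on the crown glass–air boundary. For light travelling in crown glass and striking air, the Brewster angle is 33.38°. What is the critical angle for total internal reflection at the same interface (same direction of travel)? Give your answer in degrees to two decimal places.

n₂/n₁ = tan 33.38° = 0.6589; the critical angle satisfies sin θ_c = n₂/n₁.
θ_c = arcsin(0.6589) = 41.21°.

θ_c ≈ 41.21°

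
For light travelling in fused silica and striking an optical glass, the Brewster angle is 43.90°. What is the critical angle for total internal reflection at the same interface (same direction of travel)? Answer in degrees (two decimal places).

θ_c ≈ 74.22°

tan θ_B = n₂/n₁ = tan 43.90° = 0.9623.
Total internal reflection: sin θ_c = n₂/n₁ = 0.9623.
θ_c = arcsin(0.9623) = 74.22°.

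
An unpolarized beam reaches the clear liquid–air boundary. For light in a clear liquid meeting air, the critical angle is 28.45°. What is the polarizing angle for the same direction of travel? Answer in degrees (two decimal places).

n₂/n₁ = sin θ_c = sin 28.45° = 0.4764.
tan θ_B equals the same ratio, so θ_B = arctan(0.4764) = 25.47°.

θ_B ≈ 25.47°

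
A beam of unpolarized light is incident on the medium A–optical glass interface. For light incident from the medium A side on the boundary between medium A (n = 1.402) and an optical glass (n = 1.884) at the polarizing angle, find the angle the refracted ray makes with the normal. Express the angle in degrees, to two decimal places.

First find Brewster's angle: tan θ_B = 1.884/1.402 = 1.3438, giving θ_B = 53.34°.
At Brewster's angle the reflected and refracted rays are perpendicular, so θ_t = 90° − θ_B = 90° − 53.34° = 36.66°.

θ_t ≈ 36.66°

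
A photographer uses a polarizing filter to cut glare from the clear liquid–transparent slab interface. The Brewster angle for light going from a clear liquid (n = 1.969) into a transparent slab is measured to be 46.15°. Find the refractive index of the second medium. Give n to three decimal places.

At the Brewster angle, tan θ_B = n₂/n₁ with n₁ on the incident side (a clear liquid) and n₂ on the transmitted side (a transparent slab).
n₂ = n₁ tan θ_B = 1.969 × tan 46.15° = 2.050.

n ≈ 2.050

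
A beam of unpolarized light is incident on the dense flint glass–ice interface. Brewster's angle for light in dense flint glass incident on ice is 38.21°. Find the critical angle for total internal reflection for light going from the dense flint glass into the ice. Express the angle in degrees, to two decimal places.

tan θ_B = n₂/n₁ = tan 38.21° = 0.7872.
Total internal reflection: sin θ_c = n₂/n₁ = 0.7872.
θ_c = arcsin(0.7872) = 51.93°.

θ_c ≈ 51.93°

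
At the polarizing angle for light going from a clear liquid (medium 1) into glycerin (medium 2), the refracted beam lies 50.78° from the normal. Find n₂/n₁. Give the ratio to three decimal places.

n₂/n₁ ≈ 0.816

θ_B + θ_t = 90°, so θ_B = 90° − 50.78° = 39.22°.
Then n₂/n₁ = tan θ_B = tan 39.22° = 0.816.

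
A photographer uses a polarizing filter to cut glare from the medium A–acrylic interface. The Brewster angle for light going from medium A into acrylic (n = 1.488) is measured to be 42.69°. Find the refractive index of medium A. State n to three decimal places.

At the Brewster angle, tan θ_B = n₂/n₁ with n₁ on the incident side (medium A) and n₂ on the transmitted side (acrylic).
n₁ = n₂ / tan θ_B = 1.488 / tan 42.69° = 1.613.

n ≈ 1.613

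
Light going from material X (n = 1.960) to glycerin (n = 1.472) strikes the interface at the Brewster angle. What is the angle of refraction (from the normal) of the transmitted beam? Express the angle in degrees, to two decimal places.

θ_t ≈ 53.09°

tan θ_B = n₂/n₁ = 1.472/1.960 = 0.7510, so θ_B = 36.91°.
Since θ_B + θ_t = 90° at Brewster incidence, θ_t = 90° − 36.91° = 53.09°.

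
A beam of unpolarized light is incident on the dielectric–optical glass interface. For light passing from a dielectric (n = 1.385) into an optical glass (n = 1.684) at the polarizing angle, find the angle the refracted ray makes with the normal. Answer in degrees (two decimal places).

tan θ_B = n₂/n₁ = 1.684/1.385 = 1.2159, so θ_B = 50.56°.
The refracted ray is perpendicular to the reflected ray, so θ_t = 90° − θ_B = 39.44°.

θ_t ≈ 39.44°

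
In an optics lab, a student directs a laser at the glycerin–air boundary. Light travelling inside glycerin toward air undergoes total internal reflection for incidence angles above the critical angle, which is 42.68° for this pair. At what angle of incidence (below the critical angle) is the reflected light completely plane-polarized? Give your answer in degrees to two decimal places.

θ_B ≈ 34.13°

n₂/n₁ = sin θ_c = sin 42.68° = 0.6779.
tan θ_B equals the same ratio, so θ_B = arctan(0.6779) = 34.13°.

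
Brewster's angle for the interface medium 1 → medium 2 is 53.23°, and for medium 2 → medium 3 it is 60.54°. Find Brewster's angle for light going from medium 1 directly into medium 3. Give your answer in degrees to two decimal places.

θ_B ≈ 67.12°

tan θ_B(1→2) = n₂/n₁ = tan 53.23° = 1.3382.
tan θ_B(2→3) = n₃/n₂ = tan 60.54° = 1.7704.
Multiplying, n₃/n₁ = 1.3382 × 1.7704 = 2.3691, and θ_B(1→3) = arctan 2.3691 = 67.12°.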